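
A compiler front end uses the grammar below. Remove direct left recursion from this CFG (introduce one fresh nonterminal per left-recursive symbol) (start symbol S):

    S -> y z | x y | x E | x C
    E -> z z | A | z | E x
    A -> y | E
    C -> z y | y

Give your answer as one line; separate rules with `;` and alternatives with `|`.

S -> y z | x y | x E | x C; E -> z z E' | A E' | z E'; A -> y | E; C -> z y | y; E' -> x E' | ε

E is directly left-recursive.
For E: α = {x}, β = {z z, A, z}. Rewrite as E → β E' and E' → α E' | ε.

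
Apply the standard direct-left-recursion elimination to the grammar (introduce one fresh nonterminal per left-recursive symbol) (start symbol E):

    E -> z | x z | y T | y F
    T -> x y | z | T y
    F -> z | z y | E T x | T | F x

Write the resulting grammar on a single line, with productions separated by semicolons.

Directly left-recursive nonterminals: T, F.
For T: α = {y}, β = {x y, z}. Rewrite as T → β T' and T' → α T' | ε.
For F: α = {x}, β = {z, z y, E T x, T}. Rewrite as F → β F' and F' → α F' | ε.

E -> z | x z | y T | y F; T -> x y T' | z T'; F -> z F' | z y F' | E T x F' | T F'; T' -> y T' | ε; F' -> x F' | ε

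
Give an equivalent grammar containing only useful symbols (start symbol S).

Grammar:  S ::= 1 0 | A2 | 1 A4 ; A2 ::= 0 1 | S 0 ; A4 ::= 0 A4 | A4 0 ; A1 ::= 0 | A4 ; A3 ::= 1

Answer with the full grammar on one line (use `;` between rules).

Generating nonterminals: {A1, A2, A3, S}.
Reachable from S after that: {A2, S}.
Removed useless symbols: {A1, A3, A4} and every production mentioning them.

S ::= 1 0 | A2; A2 ::= 0 1 | S 0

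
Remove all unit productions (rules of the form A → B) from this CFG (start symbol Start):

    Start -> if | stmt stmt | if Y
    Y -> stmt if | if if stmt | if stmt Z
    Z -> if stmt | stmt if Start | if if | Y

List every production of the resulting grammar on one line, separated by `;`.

Unit pairs: Z ⇒* {Y}.
For each unit pair (A, B), copy every non-unit production of B to A, then drop all unit productions.

Start -> if | stmt stmt | if Y; Y -> stmt if | if if stmt | if stmt Z; Z -> if stmt | stmt if Start | if if | stmt if | if if stmt | if stmt Z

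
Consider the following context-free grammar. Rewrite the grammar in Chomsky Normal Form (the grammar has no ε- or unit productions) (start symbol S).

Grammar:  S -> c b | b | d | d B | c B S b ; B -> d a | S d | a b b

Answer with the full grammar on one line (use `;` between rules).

Introduce a nonterminal for each terminal appearing in a rule of length ≥ 2: X1 → c, X2 → b, X3 → d, X4 → a.
Binarize each right-hand side of length ≥ 3 by chaining fresh nonterminals (Y1, Y2, …): affected rules were S → X1 B S X2; B → X4 X2 X2.

S -> X1 X2 | b | d | X3 B | X1 Y1; B -> X3 X4 | S X3 | X4 Y3; X1 -> c; X2 -> b; X3 -> d; X4 -> a; Y1 -> B Y2; Y2 -> S X2; Y3 -> X2 X2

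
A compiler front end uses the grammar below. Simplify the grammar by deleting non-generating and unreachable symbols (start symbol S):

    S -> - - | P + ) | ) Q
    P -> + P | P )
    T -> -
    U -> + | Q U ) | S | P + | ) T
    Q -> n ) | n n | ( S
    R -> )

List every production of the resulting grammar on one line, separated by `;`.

Generating nonterminals: {Q, R, S, T, U}.
Reachable from S after that: {Q, S}.
Removed useless symbols: {P, R, T, U} and every production mentioning them.

S -> - - | ) Q; Q -> n ) | n n | ( S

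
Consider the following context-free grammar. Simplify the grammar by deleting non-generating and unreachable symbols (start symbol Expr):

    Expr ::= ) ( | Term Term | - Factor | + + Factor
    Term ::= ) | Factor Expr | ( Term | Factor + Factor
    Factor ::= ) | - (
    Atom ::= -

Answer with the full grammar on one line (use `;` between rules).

Expr ::= ) ( | Term Term | - Factor | + + Factor; Term ::= ) | Factor Expr | ( Term | Factor + Factor; Factor ::= ) | - (

Generating nonterminals: {Atom, Expr, Factor, Term}.
Reachable from Expr after that: {Expr, Factor, Term}.
Removed useless symbols: {Atom} and every production mentioning them.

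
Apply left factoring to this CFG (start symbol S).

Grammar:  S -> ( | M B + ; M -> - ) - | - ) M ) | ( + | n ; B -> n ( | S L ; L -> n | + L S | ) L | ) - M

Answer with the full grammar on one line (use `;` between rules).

S -> ( | M B +; M -> ( + | n | - ) M'; B -> n ( | S L; L -> n | + L S | ) L'; M' -> - | M ); L' -> L | - M

M has alternatives sharing prefix '- )': factor to M → - ) M' with M' → - | M ).
L has alternatives sharing prefix ')': factor to L → ) L' with L' → L | - M.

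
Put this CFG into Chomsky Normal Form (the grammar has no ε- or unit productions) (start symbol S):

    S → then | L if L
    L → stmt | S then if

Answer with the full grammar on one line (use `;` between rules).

Introduce a nonterminal for each terminal appearing in a rule of length ≥ 2: X1 → if, X2 → then.
Binarize each right-hand side of length ≥ 3 by chaining fresh nonterminals (Y1, Y2, …): affected rules were S → L X1 L; L → S X2 X1.

S → then | L Y1; L → stmt | S Y2; X1 → if; X2 → then; Y1 → X1 L; Y2 → X2 X1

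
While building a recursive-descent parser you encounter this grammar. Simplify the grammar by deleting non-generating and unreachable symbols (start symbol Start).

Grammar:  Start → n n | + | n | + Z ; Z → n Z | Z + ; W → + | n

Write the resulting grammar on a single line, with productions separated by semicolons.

Start → n n | + | n

Generating nonterminals: {Start, W}.
Reachable from Start after that: {Start}.
Removed useless symbols: {W, Z} and every production mentioning them.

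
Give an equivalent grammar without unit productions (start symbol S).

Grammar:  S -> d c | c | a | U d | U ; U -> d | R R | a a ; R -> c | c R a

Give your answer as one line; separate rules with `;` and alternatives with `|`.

S -> d | R R | a a | d c | c | a | U d; U -> d | R R | a a; R -> c | c R a

Unit pairs: S ⇒* {U}.
For every A with A ⇒* B via unit rules, add B's non-unit alternatives to A; then delete every rule of the form X → Y.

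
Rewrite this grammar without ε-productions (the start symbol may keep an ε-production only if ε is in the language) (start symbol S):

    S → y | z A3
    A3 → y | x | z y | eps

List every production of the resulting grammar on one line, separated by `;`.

S → y | z A3 | z; A3 → y | x | z y

Nullable set = {A3}.
ε ∉ L(G), so no ε-production is kept.
Add the nullable-subset variants: S → z A3 gives z A3 | z.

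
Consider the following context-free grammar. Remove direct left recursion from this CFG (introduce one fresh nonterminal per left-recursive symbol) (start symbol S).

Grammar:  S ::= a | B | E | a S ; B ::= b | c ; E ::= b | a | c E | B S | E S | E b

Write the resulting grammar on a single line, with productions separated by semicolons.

Left recursion appears on E.
For E: α = {S, b}, β = {b, a, c E, B S}. Rewrite as E → β E' and E' → α E' | ε.

S ::= a | B | E | a S; B ::= b | c; E ::= b E' | a E' | c E E' | B S E'; E' ::= S E' | b E' | ε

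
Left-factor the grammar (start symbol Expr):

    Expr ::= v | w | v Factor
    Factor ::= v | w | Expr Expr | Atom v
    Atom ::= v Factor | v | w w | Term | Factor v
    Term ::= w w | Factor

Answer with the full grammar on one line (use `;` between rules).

Expr has alternatives sharing prefix 'v': factor to Expr → v Expr1 with Expr1 → ε | Factor.
Atom has alternatives sharing prefix 'v': factor to Atom → v Atom1 with Atom1 → Factor | ε.

Expr ::= w | v Expr1; Factor ::= v | w | Expr Expr | Atom v; Atom ::= w w | Term | Factor v | v Atom1; Term ::= w w | Factor; Expr1 ::= ε | Factor; Atom1 ::= Factor | ε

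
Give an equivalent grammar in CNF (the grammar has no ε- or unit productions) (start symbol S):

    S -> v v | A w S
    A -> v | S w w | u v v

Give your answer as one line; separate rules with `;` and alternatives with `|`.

S -> X1 X1 | A Y1; A -> v | S Y2 | X3 Y3; X1 -> v; X2 -> w; X3 -> u; Y1 -> X2 S; Y2 -> X2 X2; Y3 -> X1 X1

Introduce a nonterminal for each terminal appearing in a rule of length ≥ 2: X1 → v, X2 → w, X3 → u.
Binarize each right-hand side of length ≥ 3 by chaining fresh nonterminals (Y1, Y2, …): affected rules were S → A X2 S; A → S X2 X2; A → X3 X1 X1.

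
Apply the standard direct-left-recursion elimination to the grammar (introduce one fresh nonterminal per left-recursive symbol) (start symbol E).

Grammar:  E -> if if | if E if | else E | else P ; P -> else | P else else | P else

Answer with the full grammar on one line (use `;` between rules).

Directly left-recursive nonterminal: P.
For P: α = {else else, else}, β = {else}. Rewrite as P → β P' and P' → α P' | ε.

E -> if if | if E if | else E | else P; P -> else P'; P' -> else else P' | else P' | ε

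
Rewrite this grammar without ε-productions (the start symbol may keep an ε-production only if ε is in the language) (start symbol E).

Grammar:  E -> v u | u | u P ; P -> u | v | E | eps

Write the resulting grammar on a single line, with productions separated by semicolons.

The nullable symbols are {P}.
ε ∉ L(G), so no ε-production is kept.

E -> v u | u | u P; P -> u | v | E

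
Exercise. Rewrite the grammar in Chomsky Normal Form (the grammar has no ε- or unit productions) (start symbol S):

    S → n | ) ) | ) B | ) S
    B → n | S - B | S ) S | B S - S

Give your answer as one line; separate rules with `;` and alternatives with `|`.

S → n | X1 X1 | X1 B | X1 S; B → n | S Y1 | S Y2 | B Y3; X1 → ); X2 → -; Y1 → X2 B; Y2 → X1 S; Y3 → S Y4; Y4 → X2 S

Introduce a nonterminal for each terminal appearing in a rule of length ≥ 2: X1 → ), X2 → -.
Binarize each right-hand side of length ≥ 3 by chaining fresh nonterminals (Y1, Y2, …): affected rules were B → S X2 B; B → S X1 S; B → B S X2 S.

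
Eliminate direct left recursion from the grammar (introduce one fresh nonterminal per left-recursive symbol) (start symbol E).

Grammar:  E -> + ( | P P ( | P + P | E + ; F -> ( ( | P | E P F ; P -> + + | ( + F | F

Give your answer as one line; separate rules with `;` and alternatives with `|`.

E is directly left-recursive.
For E: α = {+}, β = {+ (, P P (, P + P}. Rewrite as E → β E' and E' → α E' | ε.

E -> + ( E' | P P ( E' | P + P E'; F -> ( ( | P | E P F; P -> + + | ( + F | F; E' -> + E' | ε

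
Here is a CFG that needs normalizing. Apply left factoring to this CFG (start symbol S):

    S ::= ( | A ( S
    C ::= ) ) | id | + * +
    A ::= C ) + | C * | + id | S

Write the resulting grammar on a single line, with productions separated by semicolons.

S ::= ( | A ( S; C ::= ) ) | id | + * +; A ::= + id | S | C A'; A' ::= ) + | *

A has alternatives sharing prefix 'C': factor to A → C A' with A' → ) + | *.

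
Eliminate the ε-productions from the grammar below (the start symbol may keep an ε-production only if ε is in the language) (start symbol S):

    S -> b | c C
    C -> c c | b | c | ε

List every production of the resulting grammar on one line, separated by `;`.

The nullable symbols are {C}.
ε ∉ L(G), so no ε-production is kept.
Add the nullable-subset variants: S → c C gives c C | c.

S -> b | c C | c; C -> c c | b | c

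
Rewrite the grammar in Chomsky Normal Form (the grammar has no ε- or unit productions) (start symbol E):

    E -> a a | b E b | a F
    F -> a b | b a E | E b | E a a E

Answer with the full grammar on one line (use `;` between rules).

Introduce a nonterminal for each terminal appearing in a rule of length ≥ 2: X1 → a, X2 → b.
Binarize each right-hand side of length ≥ 3 by chaining fresh nonterminals (Y1, Y2, …): affected rules were E → X2 E X2; F → X2 X1 E; F → E X1 X1 E.

E -> X1 X1 | X2 Y1 | X1 F; F -> X1 X2 | X2 Y2 | E X2 | E Y3; X1 -> a; X2 -> b; Y1 -> E X2; Y2 -> X1 E; Y3 -> X1 Y4; Y4 -> X1 E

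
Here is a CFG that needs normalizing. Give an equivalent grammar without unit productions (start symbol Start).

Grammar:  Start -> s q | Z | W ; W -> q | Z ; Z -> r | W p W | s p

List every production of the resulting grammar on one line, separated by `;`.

Start -> r | W p W | s p | s q | q; W -> r | W p W | s p | q; Z -> r | W p W | s p

Unit pairs: Start ⇒* {W, Z}; W ⇒* {Z}.
For every A with A ⇒* B via unit rules, add B's non-unit alternatives to A; then delete every rule of the form X → Y.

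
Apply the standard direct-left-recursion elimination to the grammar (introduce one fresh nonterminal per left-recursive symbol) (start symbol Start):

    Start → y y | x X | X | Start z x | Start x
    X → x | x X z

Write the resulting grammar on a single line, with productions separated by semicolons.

Start → y y Start1 | x X Start1 | X Start1; X → x | x X z; Start1 → z x Start1 | x Start1 | ε

Left recursion appears on Start.
For Start: α = {z x, x}, β = {y y, x X, X}. Rewrite as Start → β Start1 and Start1 → α Start1 | ε.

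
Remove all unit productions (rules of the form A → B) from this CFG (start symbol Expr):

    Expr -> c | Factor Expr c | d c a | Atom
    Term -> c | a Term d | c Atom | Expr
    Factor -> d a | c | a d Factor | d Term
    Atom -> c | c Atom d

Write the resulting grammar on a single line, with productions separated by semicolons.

Expr -> c | c Atom d | Factor Expr c | d c a; Term -> c | a Term d | c Atom | c Atom d | Factor Expr c | d c a; Factor -> d a | c | a d Factor | d Term; Atom -> c | c Atom d

Unit pairs: Expr ⇒* {Atom}; Term ⇒* {Atom, Expr}.
For every A with A ⇒* B via unit rules, add B's non-unit alternatives to A; then delete every rule of the form X → Y.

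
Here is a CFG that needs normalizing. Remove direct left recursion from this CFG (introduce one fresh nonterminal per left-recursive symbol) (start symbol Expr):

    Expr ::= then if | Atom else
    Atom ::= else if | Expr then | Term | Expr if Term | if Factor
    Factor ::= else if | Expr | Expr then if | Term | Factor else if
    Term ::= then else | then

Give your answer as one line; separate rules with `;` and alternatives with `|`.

Expr ::= then if | Atom else; Atom ::= else if | Expr then | Term | Expr if Term | if Factor; Factor ::= else if Factor1 | Expr Factor1 | Expr then if Factor1 | Term Factor1; Term ::= then else | then; Factor1 ::= else if Factor1 | ε

Left recursion appears on Factor.
For Factor: α = {else if}, β = {else if, Expr, Expr then if, Term}. Rewrite as Factor → β Factor1 and Factor1 → α Factor1 | ε.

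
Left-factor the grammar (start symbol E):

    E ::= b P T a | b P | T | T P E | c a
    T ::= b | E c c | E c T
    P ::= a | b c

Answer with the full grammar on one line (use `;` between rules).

E ::= c a | b P E' | T E''; T ::= b | E c T'; P ::= a | b c; E' ::= T a | ε; E'' ::= ε | P E; T' ::= c | T

E has alternatives sharing prefix 'b P': factor to E → b P E' with E' → T a | ε.
E has alternatives sharing prefix 'T': factor to E → T E'' with E'' → ε | P E.
T has alternatives sharing prefix 'E c': factor to T → E c T' with T' → c | T.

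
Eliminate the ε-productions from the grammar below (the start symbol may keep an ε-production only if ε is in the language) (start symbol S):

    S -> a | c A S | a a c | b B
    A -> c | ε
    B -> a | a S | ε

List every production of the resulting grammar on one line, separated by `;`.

S -> a | c A S | c S | a a c | b B | b; A -> c; B -> a | a S

The nullable symbols are {A, B}.
ε ∉ L(G), so no ε-production is kept.
Expand every rule over subsets of its nullable positions: S → c A S gives c A S | c S. S → b B gives b B | b.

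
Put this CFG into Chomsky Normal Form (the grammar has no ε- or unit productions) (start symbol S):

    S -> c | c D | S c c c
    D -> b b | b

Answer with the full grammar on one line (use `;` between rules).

Introduce a nonterminal for each terminal appearing in a rule of length ≥ 2: X1 → c, X2 → b.
Binarize each right-hand side of length ≥ 3 by chaining fresh nonterminals (Y1, Y2, …): affected rules were S → S X1 X1 X1.

S -> c | X1 D | S Y1; D -> X2 X2 | b; X1 -> c; X2 -> b; Y1 -> X1 Y2; Y2 -> X1 X1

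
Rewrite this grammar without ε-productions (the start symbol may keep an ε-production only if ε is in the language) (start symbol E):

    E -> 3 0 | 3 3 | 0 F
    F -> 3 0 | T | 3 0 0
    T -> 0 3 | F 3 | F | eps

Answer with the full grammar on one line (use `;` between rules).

The nullable symbols are {F, T}.
ε ∉ L(G), so no ε-production is kept.
For each production, add variants omitting each subset of nullable occurrences: E → 0 F gives 0 F | 0. T → F 3 gives F 3 | 3.

E -> 3 0 | 3 3 | 0 F | 0; F -> 3 0 | T | 3 0 0; T -> 0 3 | F 3 | 3 | F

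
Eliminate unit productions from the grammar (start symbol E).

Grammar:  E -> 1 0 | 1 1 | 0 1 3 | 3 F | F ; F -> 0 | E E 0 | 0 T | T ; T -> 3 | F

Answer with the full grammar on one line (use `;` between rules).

Unit pairs: E ⇒* {F, T}; F ⇒* {T}; T ⇒* {F}.
For each unit pair (A, B), copy every non-unit production of B to A, then drop all unit productions.

E -> 1 0 | 1 1 | 0 1 3 | 3 F | 0 | E E 0 | 0 T | 3; F -> 0 | E E 0 | 0 T | 3; T -> 0 | E E 0 | 0 T | 3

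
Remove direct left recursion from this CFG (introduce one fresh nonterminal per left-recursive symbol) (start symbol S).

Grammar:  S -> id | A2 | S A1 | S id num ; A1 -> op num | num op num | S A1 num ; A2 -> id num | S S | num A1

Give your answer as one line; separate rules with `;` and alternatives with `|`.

Left recursion appears on S.
For S: α = {A1, id num}, β = {id, A2}. Rewrite as S → β S' and S' → α S' | ε.

S -> id S' | A2 S'; A1 -> op num | num op num | S A1 num; A2 -> id num | S S | num A1; S' -> A1 S' | id num S' | ε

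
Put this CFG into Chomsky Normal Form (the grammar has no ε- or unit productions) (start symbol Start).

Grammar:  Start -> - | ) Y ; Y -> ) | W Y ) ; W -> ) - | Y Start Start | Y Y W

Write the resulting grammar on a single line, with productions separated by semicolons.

Start -> - | X1 Y; Y -> ) | W Y1; W -> X1 X2 | Y Y2 | Y Y3; X1 -> ); X2 -> -; Y1 -> Y X1; Y2 -> Start Start; Y3 -> Y W

Introduce a nonterminal for each terminal appearing in a rule of length ≥ 2: X1 → ), X2 → -.
Binarize each right-hand side of length ≥ 3 by chaining fresh nonterminals (Y1, Y2, …): affected rules were Y → W Y X1; W → Y Start Start; W → Y Y W.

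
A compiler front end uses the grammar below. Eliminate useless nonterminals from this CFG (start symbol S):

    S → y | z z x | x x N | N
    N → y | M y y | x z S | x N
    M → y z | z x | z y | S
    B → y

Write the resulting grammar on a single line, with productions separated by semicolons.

Generating nonterminals: {B, M, N, S}.
Reachable from S after that: {M, N, S}.
Removed useless symbols: {B} and every production mentioning them.

S → y | z z x | x x N | N; N → y | M y y | x z S | x N; M → y z | z x | z y | S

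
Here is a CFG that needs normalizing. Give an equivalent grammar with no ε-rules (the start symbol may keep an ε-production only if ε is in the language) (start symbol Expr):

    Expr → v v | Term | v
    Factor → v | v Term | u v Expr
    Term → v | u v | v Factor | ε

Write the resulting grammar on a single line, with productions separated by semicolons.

Expr → v v | Term | v | ε; Factor → v | v Term | u v Expr | u v; Term → v | u v | v Factor

Nullable set = {Expr, Term}.
ε ∈ L(G) since Expr is nullable, so keep Expr → ε.
For each production, add variants omitting each subset of nullable occurrences: Factor → u v Expr gives u v Expr | u v.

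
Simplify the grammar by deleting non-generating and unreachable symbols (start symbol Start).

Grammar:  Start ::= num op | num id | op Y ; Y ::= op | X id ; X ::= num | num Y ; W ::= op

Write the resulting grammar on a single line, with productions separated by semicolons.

Generating nonterminals: {Start, W, X, Y}.
Reachable from Start after that: {Start, X, Y}.
Removed useless symbols: {W} and every production mentioning them.

Start ::= num op | num id | op Y; Y ::= op | X id; X ::= num | num Y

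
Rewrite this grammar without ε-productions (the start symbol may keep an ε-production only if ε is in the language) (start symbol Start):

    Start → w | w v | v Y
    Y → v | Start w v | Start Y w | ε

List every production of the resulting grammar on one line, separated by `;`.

The nullable symbols are {Y}.
ε ∉ L(G), so no ε-production is kept.
For each production, add variants omitting each subset of nullable occurrences: Start → v Y gives v Y | v. Y → Start Y w gives Start Y w | Start w.

Start → w | w v | v Y | v; Y → v | Start w v | Start Y w | Start w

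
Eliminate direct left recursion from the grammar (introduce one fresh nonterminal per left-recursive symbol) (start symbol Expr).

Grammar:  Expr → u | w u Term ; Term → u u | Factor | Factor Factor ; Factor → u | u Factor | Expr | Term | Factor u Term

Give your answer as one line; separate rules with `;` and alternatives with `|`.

Directly left-recursive nonterminal: Factor.
For Factor: α = {u Term}, β = {u, u Factor, Expr, Term}. Rewrite as Factor → β Factor1 and Factor1 → α Factor1 | ε.

Expr → u | w u Term; Term → u u | Factor | Factor Factor; Factor → u Factor1 | u Factor Factor1 | Expr Factor1 | Term Factor1; Factor1 → u Term Factor1 | ε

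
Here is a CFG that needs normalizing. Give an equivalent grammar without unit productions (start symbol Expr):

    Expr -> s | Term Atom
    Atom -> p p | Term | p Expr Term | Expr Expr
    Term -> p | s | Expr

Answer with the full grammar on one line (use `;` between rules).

Expr -> s | Term Atom; Atom -> p | s | p p | p Expr Term | Expr Expr | Term Atom; Term -> p | s | Term Atom

Unit pairs: Atom ⇒* {Expr, Term}; Term ⇒* {Expr}.
For every A with A ⇒* B via unit rules, add B's non-unit alternatives to A; then delete every rule of the form X → Y.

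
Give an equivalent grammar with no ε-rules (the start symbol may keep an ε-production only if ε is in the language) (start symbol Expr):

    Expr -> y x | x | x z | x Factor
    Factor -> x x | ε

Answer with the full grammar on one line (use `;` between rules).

Expr -> y x | x | x z | x Factor; Factor -> x x

Nullable set = {Factor}.
ε ∉ L(G), so no ε-production is kept.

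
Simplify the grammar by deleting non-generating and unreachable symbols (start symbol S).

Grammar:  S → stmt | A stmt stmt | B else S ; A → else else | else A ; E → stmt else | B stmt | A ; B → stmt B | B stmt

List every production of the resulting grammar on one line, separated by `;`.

Generating nonterminals: {A, E, S}.
Reachable from S after that: {A, S}.
Removed useless symbols: {B, E} and every production mentioning them.

S → stmt | A stmt stmt; A → else else | else A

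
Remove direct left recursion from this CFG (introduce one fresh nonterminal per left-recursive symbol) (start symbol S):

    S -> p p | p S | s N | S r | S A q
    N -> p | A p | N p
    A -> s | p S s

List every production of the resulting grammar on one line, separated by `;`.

S -> p p S' | p S S' | s N S'; N -> p N' | A p N'; A -> s | p S s; S' -> r S' | A q S' | eps; N' -> p N' | eps

Directly left-recursive nonterminals: S, N.
For S: α = {r, A q}, β = {p p, p S, s N}. Rewrite as S → β S' and S' → α S' | ε.
For N: α = {p}, β = {p, A p}. Rewrite as N → β N' and N' → α N' | ε.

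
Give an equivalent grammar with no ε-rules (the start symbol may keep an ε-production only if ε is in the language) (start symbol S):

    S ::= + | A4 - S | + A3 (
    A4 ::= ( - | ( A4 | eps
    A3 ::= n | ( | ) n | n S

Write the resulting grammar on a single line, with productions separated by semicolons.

The nullable symbols are {A4}.
ε ∉ L(G), so no ε-production is kept.
Expand every rule over subsets of its nullable positions: S → A4 - S gives A4 - S | - S. A4 → ( A4 gives ( A4 | (.

S ::= + | A4 - S | - S | + A3 (; A4 ::= ( - | ( A4 | (; A3 ::= n | ( | ) n | n S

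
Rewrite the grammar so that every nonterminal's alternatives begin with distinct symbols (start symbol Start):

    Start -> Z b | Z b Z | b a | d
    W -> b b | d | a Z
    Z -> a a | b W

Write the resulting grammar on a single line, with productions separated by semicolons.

Start has alternatives sharing prefix 'Z b': factor to Start → Z b Start1 with Start1 → ε | Z.

Start -> b a | d | Z b Start1; W -> b b | d | a Z; Z -> a a | b W; Start1 -> ε | Z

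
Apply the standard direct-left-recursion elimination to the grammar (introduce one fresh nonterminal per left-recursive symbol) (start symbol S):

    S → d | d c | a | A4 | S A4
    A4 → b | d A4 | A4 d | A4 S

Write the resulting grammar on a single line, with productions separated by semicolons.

S → d S' | d c S' | a S' | A4 S'; A4 → b A4' | d A4 A4'; S' → A4 S' | ε; A4' → d A4' | S A4' | ε

Directly left-recursive nonterminals: S, A4.
For S: α = {A4}, β = {d, d c, a, A4}. Rewrite as S → β S' and S' → α S' | ε.
For A4: α = {d, S}, β = {b, d A4}. Rewrite as A4 → β A4' and A4' → α A4' | ε.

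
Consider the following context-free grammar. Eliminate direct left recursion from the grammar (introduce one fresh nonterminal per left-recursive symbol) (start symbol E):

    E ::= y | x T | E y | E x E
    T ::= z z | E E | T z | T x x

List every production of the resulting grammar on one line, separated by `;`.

E, T are directly left-recursive.
For E: α = {y, x E}, β = {y, x T}. Rewrite as E → β E' and E' → α E' | ε.
For T: α = {z, x x}, β = {z z, E E}. Rewrite as T → β T' and T' → α T' | ε.

E ::= y E' | x T E'; T ::= z z T' | E E T'; E' ::= y E' | x E E' | ε; T' ::= z T' | x x T' | ε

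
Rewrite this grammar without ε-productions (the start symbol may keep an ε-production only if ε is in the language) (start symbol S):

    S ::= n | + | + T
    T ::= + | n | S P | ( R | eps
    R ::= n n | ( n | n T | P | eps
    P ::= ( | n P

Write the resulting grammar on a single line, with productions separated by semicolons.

S ::= n | + | + T; T ::= + | n | S P | ( R | (; R ::= n n | ( n | n T | n | P; P ::= ( | n P

The nullable symbols are {R, T}.
ε ∉ L(G), so no ε-production is kept.
Add the nullable-subset variants: T → ( R gives ( R | (. R → n T gives n T | n.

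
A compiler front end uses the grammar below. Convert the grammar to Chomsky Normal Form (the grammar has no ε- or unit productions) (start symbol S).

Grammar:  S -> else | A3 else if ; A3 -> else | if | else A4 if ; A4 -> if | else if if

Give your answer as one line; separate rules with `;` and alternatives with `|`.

Introduce a nonterminal for each terminal appearing in a rule of length ≥ 2: X1 → else, X2 → if.
Binarize each right-hand side of length ≥ 3 by chaining fresh nonterminals (Y1, Y2, …): affected rules were S → A3 X1 X2; A3 → X1 A4 X2; A4 → X1 X2 X2.

S -> else | A3 Y1; A3 -> else | if | X1 Y2; A4 -> if | X1 Y3; X1 -> else; X2 -> if; Y1 -> X1 X2; Y2 -> A4 X2; Y3 -> X2 X2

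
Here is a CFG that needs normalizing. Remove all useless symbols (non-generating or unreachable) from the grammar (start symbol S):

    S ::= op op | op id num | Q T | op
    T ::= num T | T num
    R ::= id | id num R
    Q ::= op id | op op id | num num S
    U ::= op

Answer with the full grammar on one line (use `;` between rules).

S ::= op op | op id num | op

Generating nonterminals: {Q, R, S, U}.
Reachable from S after that: {S}.
Removed useless symbols: {Q, R, T, U} and every production mentioning them.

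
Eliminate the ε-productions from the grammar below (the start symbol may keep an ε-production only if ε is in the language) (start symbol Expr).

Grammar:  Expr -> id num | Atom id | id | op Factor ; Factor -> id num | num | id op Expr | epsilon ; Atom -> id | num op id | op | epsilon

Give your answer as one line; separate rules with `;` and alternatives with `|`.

Expr -> id num | Atom id | id | op Factor | op; Factor -> id num | num | id op Expr; Atom -> id | num op id | op

The nullable symbols are {Atom, Factor}.
ε ∉ L(G), so no ε-production is kept.
Add the nullable-subset variants: Expr → Atom id gives Atom id | id. Expr → op Factor gives op Factor | op.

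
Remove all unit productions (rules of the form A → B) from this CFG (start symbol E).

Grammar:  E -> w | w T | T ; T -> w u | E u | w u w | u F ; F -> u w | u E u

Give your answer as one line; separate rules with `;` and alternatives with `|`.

E -> w | w T | w u | E u | w u w | u F; T -> w u | E u | w u w | u F; F -> u w | u E u

Unit pairs: E ⇒* {T}.
For every A with A ⇒* B via unit rules, add B's non-unit alternatives to A; then delete every rule of the form X → Y.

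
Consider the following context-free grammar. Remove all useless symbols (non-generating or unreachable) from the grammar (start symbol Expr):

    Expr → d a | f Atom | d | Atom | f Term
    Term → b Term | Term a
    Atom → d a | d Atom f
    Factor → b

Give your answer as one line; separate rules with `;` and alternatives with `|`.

Generating nonterminals: {Atom, Expr, Factor}.
Reachable from Expr after that: {Atom, Expr}.
Removed useless symbols: {Factor, Term} and every production mentioning them.

Expr → d a | f Atom | d | Atom; Atom → d a | d Atom f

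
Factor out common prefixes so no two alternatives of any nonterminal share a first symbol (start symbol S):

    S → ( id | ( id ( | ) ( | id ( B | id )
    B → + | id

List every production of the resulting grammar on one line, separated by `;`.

S → ) ( | ( id S' | id S''; B → + | id; S' → ε | (; S'' → ( B | )

S has alternatives sharing prefix '( id': factor to S → ( id S' with S' → ε | (.
S has alternatives sharing prefix 'id': factor to S → id S'' with S'' → ( B | ).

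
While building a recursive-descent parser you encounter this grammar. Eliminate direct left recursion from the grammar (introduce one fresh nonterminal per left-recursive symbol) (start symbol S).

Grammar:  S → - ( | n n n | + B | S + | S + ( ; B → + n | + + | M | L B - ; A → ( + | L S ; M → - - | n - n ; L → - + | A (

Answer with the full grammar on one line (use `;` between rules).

S → - ( S' | n n n S' | + B S'; B → + n | + + | M | L B -; A → ( + | L S; M → - - | n - n; L → - + | A (; S' → + S' | + ( S' | ε

S is directly left-recursive.
For S: α = {+, + (}, β = {- (, n n n, + B}. Rewrite as S → β S' and S' → α S' | ε.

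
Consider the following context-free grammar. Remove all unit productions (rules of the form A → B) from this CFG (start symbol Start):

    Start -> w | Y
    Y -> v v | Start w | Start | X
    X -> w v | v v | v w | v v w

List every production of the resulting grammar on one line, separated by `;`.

Start -> w | w v | v v | v w | v v w | Start w; Y -> w | w v | v v | v w | v v w | Start w; X -> w v | v v | v w | v v w

Unit pairs: Start ⇒* {X, Y}; Y ⇒* {Start, X}.
Replace each nonterminal's rules with the union of the non-unit rules of every nonterminal it unit-derives.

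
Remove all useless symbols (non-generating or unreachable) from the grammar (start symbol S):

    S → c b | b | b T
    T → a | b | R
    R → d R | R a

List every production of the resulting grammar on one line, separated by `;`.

Generating nonterminals: {S, T}.
Reachable from S after that: {S, T}.
Removed useless symbols: {R} and every production mentioning them.

S → c b | b | b T; T → a | b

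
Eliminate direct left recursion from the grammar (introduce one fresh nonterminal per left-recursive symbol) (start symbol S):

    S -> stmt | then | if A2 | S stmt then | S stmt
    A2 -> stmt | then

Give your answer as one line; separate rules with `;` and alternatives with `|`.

S -> stmt S' | then S' | if A2 S'; A2 -> stmt | then; S' -> stmt then S' | stmt S' | ε

S is directly left-recursive.
For S: α = {stmt then, stmt}, β = {stmt, then, if A2}. Rewrite as S → β S' and S' → α S' | ε.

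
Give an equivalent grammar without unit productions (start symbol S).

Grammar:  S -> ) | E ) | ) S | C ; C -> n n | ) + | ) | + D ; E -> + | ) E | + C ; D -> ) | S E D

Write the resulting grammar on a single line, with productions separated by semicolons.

Unit pairs: S ⇒* {C}.
For every A with A ⇒* B via unit rules, add B's non-unit alternatives to A; then delete every rule of the form X → Y.

S -> n n | ) + | ) | + D | E ) | ) S; C -> n n | ) + | ) | + D; E -> + | ) E | + C; D -> ) | S E D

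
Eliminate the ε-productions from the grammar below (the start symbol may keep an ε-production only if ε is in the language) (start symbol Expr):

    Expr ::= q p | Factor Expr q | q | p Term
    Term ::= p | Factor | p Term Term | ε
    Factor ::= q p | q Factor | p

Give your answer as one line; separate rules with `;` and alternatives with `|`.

Nullable set = {Term}.
ε ∉ L(G), so no ε-production is kept.
Expand every rule over subsets of its nullable positions: Expr → p Term gives p Term | p. Term → p Term Term gives p Term Term | p Term.

Expr ::= q p | Factor Expr q | q | p Term | p; Term ::= p | Factor | p Term Term | p Term; Factor ::= q p | q Factor | p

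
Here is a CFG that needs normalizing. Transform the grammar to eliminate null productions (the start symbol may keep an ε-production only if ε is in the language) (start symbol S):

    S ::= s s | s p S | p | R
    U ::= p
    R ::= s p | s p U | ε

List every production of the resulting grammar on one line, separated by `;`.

Nullable nonterminals: {R, S}.
ε ∈ L(G) since S is nullable, so keep S → ε.
For each production, add variants omitting each subset of nullable occurrences: S → s p S gives s p S | s p.

S ::= s s | s p S | s p | p | R | ε; U ::= p; R ::= s p | s p U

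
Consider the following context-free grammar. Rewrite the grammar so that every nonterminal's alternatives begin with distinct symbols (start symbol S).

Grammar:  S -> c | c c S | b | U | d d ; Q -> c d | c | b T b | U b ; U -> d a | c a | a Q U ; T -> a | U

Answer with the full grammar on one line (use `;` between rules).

S -> b | U | d d | c S'; Q -> b T b | U b | c Q'; U -> d a | c a | a Q U; T -> a | U; S' -> eps | c S; Q' -> d | eps

S has alternatives sharing prefix 'c': factor to S → c S' with S' → ε | c S.
Q has alternatives sharing prefix 'c': factor to Q → c Q' with Q' → d | ε.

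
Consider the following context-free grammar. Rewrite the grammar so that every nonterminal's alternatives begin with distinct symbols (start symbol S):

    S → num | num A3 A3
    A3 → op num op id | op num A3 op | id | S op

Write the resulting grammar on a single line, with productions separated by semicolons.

S has alternatives sharing prefix 'num': factor to S → num S' with S' → ε | A3 A3.
A3 has alternatives sharing prefix 'op num': factor to A3 → op num A3' with A3' → op id | A3 op.

S → num S'; A3 → id | S op | op num A3'; S' → ε | A3 A3; A3' → op id | A3 op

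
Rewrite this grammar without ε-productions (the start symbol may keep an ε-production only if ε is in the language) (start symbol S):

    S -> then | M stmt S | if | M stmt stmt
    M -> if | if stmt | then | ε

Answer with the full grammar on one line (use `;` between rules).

S -> then | M stmt S | stmt S | if | M stmt stmt | stmt stmt; M -> if | if stmt | then

The nullable symbols are {M}.
ε ∉ L(G), so no ε-production is kept.
Expand every rule over subsets of its nullable positions: S → M stmt S gives M stmt S | stmt S. S → M stmt stmt gives M stmt stmt | stmt stmt.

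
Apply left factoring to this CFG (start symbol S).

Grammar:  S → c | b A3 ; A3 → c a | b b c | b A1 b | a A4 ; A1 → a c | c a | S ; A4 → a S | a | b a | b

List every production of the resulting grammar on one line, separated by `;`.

A3 has alternatives sharing prefix 'b': factor to A3 → b A3' with A3' → b c | A1 b.
A4 has alternatives sharing prefix 'a': factor to A4 → a A4' with A4' → S | ε.
A4 has alternatives sharing prefix 'b': factor to A4 → b A4'' with A4'' → a | ε.

S → c | b A3; A3 → c a | a A4 | b A3'; A1 → a c | c a | S; A4 → a A4' | b A4''; A3' → b c | A1 b; A4' → S | eps; A4'' → a | eps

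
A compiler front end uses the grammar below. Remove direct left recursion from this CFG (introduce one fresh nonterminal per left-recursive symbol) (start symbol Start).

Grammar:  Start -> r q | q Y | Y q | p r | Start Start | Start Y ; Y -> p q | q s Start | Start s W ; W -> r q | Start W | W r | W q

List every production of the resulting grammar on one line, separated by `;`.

Left recursion appears on Start, W.
For Start: α = {Start, Y}, β = {r q, q Y, Y q, p r}. Rewrite as Start → β Start1 and Start1 → α Start1 | ε.
For W: α = {r, q}, β = {r q, Start W}. Rewrite as W → β W1 and W1 → α W1 | ε.

Start -> r q Start1 | q Y Start1 | Y q Start1 | p r Start1; Y -> p q | q s Start | Start s W; W -> r q W1 | Start W W1; Start1 -> Start Start1 | Y Start1 | ε; W1 -> r W1 | q W1 | ε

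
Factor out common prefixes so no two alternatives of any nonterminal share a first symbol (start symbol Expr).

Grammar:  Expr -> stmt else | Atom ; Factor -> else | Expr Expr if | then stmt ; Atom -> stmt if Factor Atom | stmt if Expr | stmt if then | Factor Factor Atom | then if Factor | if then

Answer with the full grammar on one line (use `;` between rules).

Atom has alternatives sharing prefix 'stmt if': factor to Atom → stmt if Atom1 with Atom1 → Factor Atom | Expr | then.

Expr -> stmt else | Atom; Factor -> else | Expr Expr if | then stmt; Atom -> Factor Factor Atom | then if Factor | if then | stmt if Atom1; Atom1 -> Factor Atom | Expr | then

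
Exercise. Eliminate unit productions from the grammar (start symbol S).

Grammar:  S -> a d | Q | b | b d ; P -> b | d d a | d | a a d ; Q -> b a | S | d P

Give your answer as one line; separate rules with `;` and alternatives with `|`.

Unit pairs: Q ⇒* {S}; S ⇒* {Q}.
For every A with A ⇒* B via unit rules, add B's non-unit alternatives to A; then delete every rule of the form X → Y.

S -> a d | b | b d | b a | d P; P -> b | d d a | d | a a d; Q -> a d | b | b d | b a | d P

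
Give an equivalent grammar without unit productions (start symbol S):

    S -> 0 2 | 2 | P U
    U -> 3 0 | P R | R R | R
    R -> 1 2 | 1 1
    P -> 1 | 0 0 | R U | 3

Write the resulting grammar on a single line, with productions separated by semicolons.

S -> 0 2 | 2 | P U; U -> 3 0 | P R | R R | 1 2 | 1 1; R -> 1 2 | 1 1; P -> 1 | 0 0 | R U | 3

Unit pairs: U ⇒* {R}.
For each unit pair (A, B), copy every non-unit production of B to A, then drop all unit productions.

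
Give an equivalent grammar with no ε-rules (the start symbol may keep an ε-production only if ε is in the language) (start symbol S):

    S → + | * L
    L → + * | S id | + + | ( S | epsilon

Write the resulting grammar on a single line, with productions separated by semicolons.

S → + | * L | *; L → + * | S id | + + | ( S

Nullable set = {L}.
ε ∉ L(G), so no ε-production is kept.
For each production, add variants omitting each subset of nullable occurrences: S → * L gives * L | *.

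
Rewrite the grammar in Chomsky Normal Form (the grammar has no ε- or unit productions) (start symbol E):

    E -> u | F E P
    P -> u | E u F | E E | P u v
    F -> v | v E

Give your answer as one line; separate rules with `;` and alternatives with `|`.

E -> u | F Y1; P -> u | E Y2 | E E | P Y3; F -> v | X2 E; X1 -> u; X2 -> v; Y1 -> E P; Y2 -> X1 F; Y3 -> X1 X2

Introduce a nonterminal for each terminal appearing in a rule of length ≥ 2: X1 → u, X2 → v.
Binarize each right-hand side of length ≥ 3 by chaining fresh nonterminals (Y1, Y2, …): affected rules were E → F E P; P → E X1 F; P → P X1 X2.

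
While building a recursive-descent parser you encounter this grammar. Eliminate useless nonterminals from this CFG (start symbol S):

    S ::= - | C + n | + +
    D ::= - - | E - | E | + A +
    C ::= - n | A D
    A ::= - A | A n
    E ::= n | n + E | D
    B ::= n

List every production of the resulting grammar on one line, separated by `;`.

Generating nonterminals: {B, C, D, E, S}.
Reachable from S after that: {C, S}.
Removed useless symbols: {A, B, D, E} and every production mentioning them.

S ::= - | C + n | + +; C ::= - n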